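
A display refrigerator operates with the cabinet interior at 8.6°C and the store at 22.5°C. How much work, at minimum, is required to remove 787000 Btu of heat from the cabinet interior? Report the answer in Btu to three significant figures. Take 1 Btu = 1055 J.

In absolute terms T_C = 281.75 K and T_H = 295.65 K, so ΔT = 13.90 K.
The reversible limit is COP_R = T_C/ΔT = 20.27, so W_min = Q_C/COP = Q_C·ΔT/T_C.
W_min = 787000 × 13.90/281.75 = 38830 Btu.

38800 Btu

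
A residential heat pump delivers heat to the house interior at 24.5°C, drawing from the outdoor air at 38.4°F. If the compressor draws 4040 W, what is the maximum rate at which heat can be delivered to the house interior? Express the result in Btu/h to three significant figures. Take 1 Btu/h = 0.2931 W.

In absolute terms T_C = 276.71 K and T_H = 297.65 K, so ΔT = 20.94 K.
COP_Carnot = T_H/ΔT = 297.65/20.94 = 14.21.
Q̇_max = COP_Carnot × Ẇ = 14.21 × 4040 W = 57410 W = 195900 Btu/h.

196000 Btu/h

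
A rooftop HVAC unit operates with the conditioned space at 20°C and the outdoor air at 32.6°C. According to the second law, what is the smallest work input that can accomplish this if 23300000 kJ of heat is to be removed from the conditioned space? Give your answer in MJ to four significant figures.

1001 MJ

In absolute terms T_C = 293.15 K and T_H = 305.75 K, so ΔT = 12.60 K.
The reversible limit is COP_R = T_C/ΔT = 23.27, so W_min = Q_C/COP = Q_C·ΔT/T_C.
W_min = 23300000 × 12.60/293.15 = 1001000 kJ = 1001 MJ.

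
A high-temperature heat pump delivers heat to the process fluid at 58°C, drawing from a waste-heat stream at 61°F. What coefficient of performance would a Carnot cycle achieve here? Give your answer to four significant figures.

7.905

In absolute terms T_C = 289.26 K and T_H = 331.15 K, so ΔT = 41.89 K.
For a reversible cycle, COP_Carnot = T_H/ΔT = 331.15/41.89 = 7.905.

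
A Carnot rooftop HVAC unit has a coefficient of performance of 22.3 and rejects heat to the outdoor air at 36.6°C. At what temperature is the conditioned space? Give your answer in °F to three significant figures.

For a Carnot refrigerator COP_R = T_C/(T_H − T_C), so T_C = COP·T_H/(1 + COP).
With T_H = 309.75 K, T_C = 22.3 × 309.75/23.30 = 296.46 K.
Converting, 296.46 K = 73.95°F.

74.0 °F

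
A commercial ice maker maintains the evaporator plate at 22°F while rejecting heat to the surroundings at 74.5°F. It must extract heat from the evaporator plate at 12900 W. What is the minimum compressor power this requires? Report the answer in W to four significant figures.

1406 W

In absolute terms T_C = 267.59 K and T_H = 296.76 K, so ΔT = 29.17 K.
COP_Carnot = T_C/ΔT = 267.59/29.17 = 9.175.
Ẇ_min = Q̇/COP_Carnot = 12900/9.175 = 1406 W.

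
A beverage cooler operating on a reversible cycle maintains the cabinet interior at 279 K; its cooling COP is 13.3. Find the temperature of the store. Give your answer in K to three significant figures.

300 K

COP_R = T_C/(T_H − T_C) gives T_H − T_C = T_C/COP.
With T_C = 279.00 K, T_H = 279.00 × (1 + 1/13.3) = 299.98 K.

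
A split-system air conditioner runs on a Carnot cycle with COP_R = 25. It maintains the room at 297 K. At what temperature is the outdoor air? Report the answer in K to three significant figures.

COP_R = T_C/(T_H − T_C) gives T_H − T_C = T_C/COP.
With T_C = 297.00 K, T_H = 297.00 × (1 + 1/25) = 308.88 K.

309 K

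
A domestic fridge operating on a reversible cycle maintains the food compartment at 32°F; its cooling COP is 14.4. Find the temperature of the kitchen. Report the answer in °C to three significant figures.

19.0 °C

COP_R = T_C/(T_H − T_C) gives T_H − T_C = T_C/COP.
With T_C = 273.15 K, T_H = 273.15 × (1 + 1/14.4) = 292.12 K.
Converting, 292.12 K = 18.97°C.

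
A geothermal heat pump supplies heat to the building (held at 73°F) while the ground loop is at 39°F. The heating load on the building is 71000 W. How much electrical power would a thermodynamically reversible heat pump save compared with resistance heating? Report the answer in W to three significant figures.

In absolute terms T_C = 277.04 K and T_H = 295.93 K, so ΔT = 18.89 K.
COP_Carnot = T_H/ΔT = 295.93/18.89 = 15.67.
Resistance heating needs Ẇ_res = Q̇_H = 71000 W; the reversible heat pump needs only Ẇ_hp = Q̇_H/COP = 4532 W.
Saving = 71000 − 4532 = 66470 W.

66500 W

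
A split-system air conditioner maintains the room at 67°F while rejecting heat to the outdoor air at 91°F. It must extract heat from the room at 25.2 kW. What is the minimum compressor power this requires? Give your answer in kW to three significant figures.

In absolute terms T_C = 292.59 K and T_H = 305.93 K, so ΔT = 13.33 K.
COP_Carnot = T_C/ΔT = 292.59/13.33 = 21.94.
Ẇ_min = Q̇/COP_Carnot = 25.20/21.94 = 1.148 kW.

1.15 kW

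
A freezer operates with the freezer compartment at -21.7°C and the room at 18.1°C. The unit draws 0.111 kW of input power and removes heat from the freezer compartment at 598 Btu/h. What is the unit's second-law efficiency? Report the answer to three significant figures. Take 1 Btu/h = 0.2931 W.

Converting, Q̇_C = 598.0 Btu/h = 0.1753 kW, so COP_actual = Q̇_C/Ẇ = 0.1753/0.1110 = 1.579.
In absolute terms T_C = 251.45 K and T_H = 291.25 K, so ΔT = 39.80 K.
COP_Carnot = T_C/ΔT = 251.45/39.80 = 6.318.
η_II = COP_actual/COP_Carnot = 1.579/6.318 = 0.2499.

0.250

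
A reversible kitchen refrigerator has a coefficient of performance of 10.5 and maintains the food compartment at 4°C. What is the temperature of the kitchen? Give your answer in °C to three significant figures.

30.4 °C

COP_R = T_C/(T_H − T_C) gives T_H − T_C = T_C/COP.
With T_C = 277.15 K, T_H = 277.15 × (1 + 1/10.5) = 303.55 K.
Converting, 303.55 K = 30.40°C.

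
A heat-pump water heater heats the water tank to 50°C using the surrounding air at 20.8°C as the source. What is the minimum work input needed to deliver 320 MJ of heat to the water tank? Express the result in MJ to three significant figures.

28.9 MJ

In absolute terms T_C = 293.95 K and T_H = 323.15 K, so ΔT = 29.20 K.
The reversible limit is COP_HP = T_H/ΔT = 11.07, so W_min = Q_H/COP = Q_H·ΔT/T_H.
W_min = 320.0 × 29.20/323.15 = 28.92 MJ.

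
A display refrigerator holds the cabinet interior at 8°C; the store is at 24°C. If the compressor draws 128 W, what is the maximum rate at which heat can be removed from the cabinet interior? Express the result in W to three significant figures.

2250 W

In absolute terms T_C = 281.15 K and T_H = 297.15 K, so ΔT = 16.00 K.
COP_Carnot = T_C/ΔT = 281.15/16.00 = 17.57.
Q̇_max = COP_Carnot × Ẇ = 17.57 × 128.0 W = 2249 W.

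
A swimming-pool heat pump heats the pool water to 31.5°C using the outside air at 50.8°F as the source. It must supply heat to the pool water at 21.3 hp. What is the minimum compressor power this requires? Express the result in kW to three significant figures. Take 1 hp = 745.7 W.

In absolute terms T_C = 283.59 K and T_H = 304.65 K, so ΔT = 21.06 K.
COP_Carnot = T_H/ΔT = 304.65/21.06 = 14.47.
Ẇ_min = Q̇/COP_Carnot = 21.30/14.47 = 1.472 hp = 1.098 kW.

1.10 kW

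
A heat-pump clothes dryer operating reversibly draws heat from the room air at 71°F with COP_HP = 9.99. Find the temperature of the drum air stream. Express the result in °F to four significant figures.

COP_HP = T_H/(T_H − T_C) rearranges to T_H = COP·T_C/(COP − 1).
With T_C = 294.82 K, T_H = 9.99 × 294.82/8.990 = 327.61 K.
Converting, 327.61 K = 130.03°F.

130.0 °F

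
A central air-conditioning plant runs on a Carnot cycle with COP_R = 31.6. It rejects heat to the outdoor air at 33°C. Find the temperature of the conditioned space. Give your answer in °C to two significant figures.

24 °C

For a Carnot refrigerator COP_R = T_C/(T_H − T_C), so T_C = COP·T_H/(1 + COP).
With T_H = 306.15 K, T_C = 31.6 × 306.15/32.60 = 296.76 K.
Converting, 296.76 K = 23.61°C.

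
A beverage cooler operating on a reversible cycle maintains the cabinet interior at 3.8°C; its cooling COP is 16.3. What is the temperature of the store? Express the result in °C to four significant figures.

20.79 °C

COP_R = T_C/(T_H − T_C) gives T_H − T_C = T_C/COP.
With T_C = 276.95 K, T_H = 276.95 × (1 + 1/16.3) = 293.94 K.
Converting, 293.94 K = 20.79°C.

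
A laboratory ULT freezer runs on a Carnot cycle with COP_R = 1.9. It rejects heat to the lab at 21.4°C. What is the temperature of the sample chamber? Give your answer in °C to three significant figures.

For a Carnot refrigerator COP_R = T_C/(T_H − T_C), so T_C = COP·T_H/(1 + COP).
With T_H = 294.55 K, T_C = 1.9 × 294.55/2.900 = 192.98 K.
Converting, 192.98 K = -80.17°C.

-80.2 °C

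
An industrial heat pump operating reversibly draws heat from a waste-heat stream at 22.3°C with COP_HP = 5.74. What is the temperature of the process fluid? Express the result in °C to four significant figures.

COP_HP = T_H/(T_H − T_C) rearranges to T_H = COP·T_C/(COP − 1).
With T_C = 295.45 K, T_H = 5.74 × 295.45/4.740 = 357.78 K.
Converting, 357.78 K = 84.63°C.

84.63 °C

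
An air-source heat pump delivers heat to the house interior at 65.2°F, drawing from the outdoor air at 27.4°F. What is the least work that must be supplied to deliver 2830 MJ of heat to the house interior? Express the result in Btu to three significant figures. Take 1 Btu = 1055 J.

193000 Btu

In absolute terms T_C = 270.59 K and T_H = 291.59 K, so ΔT = 21.00 K.
The reversible limit is COP_HP = T_H/ΔT = 13.89, so W_min = Q_H/COP = Q_H·ΔT/T_H.
W_min = 2830 × 21.00/291.59 = 203.8 MJ = 193200 Btu.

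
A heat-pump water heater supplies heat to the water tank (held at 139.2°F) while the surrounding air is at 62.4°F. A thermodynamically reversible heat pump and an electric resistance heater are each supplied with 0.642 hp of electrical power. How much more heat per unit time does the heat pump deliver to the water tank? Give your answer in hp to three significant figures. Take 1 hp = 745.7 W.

4.36 hp

In absolute terms T_C = 290.04 K and T_H = 332.71 K, so ΔT = 42.67 K.
COP_Carnot = T_H/ΔT = 332.71/42.67 = 7.798.
The heat pump delivers Q̇_H = COP × Ẇ = 5.006 hp; the resistance heater delivers Ẇ = 0.6420 hp.
Extra = (COP − 1)·Ẇ = 4.364 hp.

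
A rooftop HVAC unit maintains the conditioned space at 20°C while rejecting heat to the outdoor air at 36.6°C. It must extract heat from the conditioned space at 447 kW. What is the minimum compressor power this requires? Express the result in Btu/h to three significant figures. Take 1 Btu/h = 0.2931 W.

86400 Btu/h

In absolute terms T_C = 293.15 K and T_H = 309.75 K, so ΔT = 16.60 K.
COP_Carnot = T_C/ΔT = 293.15/16.60 = 17.66.
Ẇ_min = Q̇/COP_Carnot = 447.0/17.66 = 25.31 kW = 86360 Btu/h.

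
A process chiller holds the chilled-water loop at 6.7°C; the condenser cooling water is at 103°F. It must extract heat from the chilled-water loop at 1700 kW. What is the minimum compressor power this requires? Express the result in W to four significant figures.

In absolute terms T_C = 279.85 K and T_H = 312.59 K, so ΔT = 32.74 K.
COP_Carnot = T_C/ΔT = 279.85/32.74 = 8.546.
Ẇ_min = Q̇/COP_Carnot = 1700/8.546 = 198.9 kW = 198900 W.

198900 W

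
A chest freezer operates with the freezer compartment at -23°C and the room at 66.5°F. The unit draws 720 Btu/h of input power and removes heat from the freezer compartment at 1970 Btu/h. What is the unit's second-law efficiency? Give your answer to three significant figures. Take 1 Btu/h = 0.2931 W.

0.461

COP_actual = Q̇_C/Ẇ = 1970/720.0 = 2.736.
In absolute terms T_C = 250.15 K and T_H = 292.32 K, so ΔT = 42.17 K.
COP_Carnot = T_C/ΔT = 250.15/42.17 = 5.932.
η_II = COP_actual/COP_Carnot = 2.736/5.932 = 0.4612.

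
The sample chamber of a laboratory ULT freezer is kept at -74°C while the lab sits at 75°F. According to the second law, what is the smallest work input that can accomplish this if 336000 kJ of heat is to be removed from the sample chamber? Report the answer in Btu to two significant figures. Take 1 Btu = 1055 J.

In absolute terms T_C = 199.15 K and T_H = 297.04 K, so ΔT = 97.89 K.
The reversible limit is COP_R = T_C/ΔT = 2.034, so W_min = Q_C/COP = Q_C·ΔT/T_C.
W_min = 336000 × 97.89/199.15 = 165200 kJ = 156500 Btu.

160000 Btu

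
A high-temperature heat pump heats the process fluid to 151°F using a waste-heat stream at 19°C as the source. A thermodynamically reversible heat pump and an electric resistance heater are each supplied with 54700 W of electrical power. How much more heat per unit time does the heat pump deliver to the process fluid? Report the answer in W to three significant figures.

In absolute terms T_C = 292.15 K and T_H = 339.26 K, so ΔT = 47.11 K.
COP_Carnot = T_H/ΔT = 339.26/47.11 = 7.201.
The heat pump delivers Q̇_H = COP × Ẇ = 393900 W; the resistance heater delivers Ẇ = 54700 W.
Extra = (COP − 1)·Ẇ = 339200 W.

339000 W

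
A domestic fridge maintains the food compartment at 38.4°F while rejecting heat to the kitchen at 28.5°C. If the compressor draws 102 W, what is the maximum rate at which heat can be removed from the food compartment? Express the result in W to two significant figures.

1100 W

In absolute terms T_C = 276.71 K and T_H = 301.65 K, so ΔT = 24.94 K.
COP_Carnot = T_C/ΔT = 276.71/24.94 = 11.09.
Q̇_max = COP_Carnot × Ẇ = 11.09 × 102.0 W = 1131 W.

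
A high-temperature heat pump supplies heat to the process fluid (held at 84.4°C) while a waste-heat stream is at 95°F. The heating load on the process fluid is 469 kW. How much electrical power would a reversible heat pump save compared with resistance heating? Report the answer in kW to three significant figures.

In absolute terms T_C = 308.15 K and T_H = 357.55 K, so ΔT = 49.40 K.
COP_Carnot = T_H/ΔT = 357.55/49.40 = 7.238.
Resistance heating needs Ẇ_res = Q̇_H = 469.0 kW; the reversible heat pump needs only Ẇ_hp = Q̇_H/COP = 64.80 kW.
Saving = 469.0 − 64.80 = 404.2 kW.

404 kW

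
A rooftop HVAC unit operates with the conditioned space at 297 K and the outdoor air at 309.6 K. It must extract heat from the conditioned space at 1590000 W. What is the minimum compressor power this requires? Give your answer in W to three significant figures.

67500 W

The reservoir spacing is ΔT = 309.6 − 297 = 12.60 K.
COP_Carnot = T_C/ΔT = 297.00/12.60 = 23.57.
Ẇ_min = Q̇/COP_Carnot = 1590000/23.57 = 67450 W.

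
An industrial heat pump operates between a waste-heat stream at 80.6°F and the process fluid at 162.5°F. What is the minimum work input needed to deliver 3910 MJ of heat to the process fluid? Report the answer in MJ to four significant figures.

514.7 MJ

In absolute terms T_C = 300.15 K and T_H = 345.65 K, so ΔT = 45.50 K.
The reversible limit is COP_HP = T_H/ΔT = 7.597, so W_min = Q_H/COP = Q_H·ΔT/T_H.
W_min = 3910 × 45.50/345.65 = 514.7 MJ.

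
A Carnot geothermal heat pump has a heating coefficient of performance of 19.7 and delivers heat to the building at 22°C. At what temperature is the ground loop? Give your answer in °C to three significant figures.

COP_HP = T_H/(T_H − T_C) gives T_H − T_C = T_H/COP.
With T_H = 295.15 K, T_C = 295.15 × (1 − 1/19.7) = 280.17 K.
Converting, 280.17 K = 7.02°C.

7.02 °C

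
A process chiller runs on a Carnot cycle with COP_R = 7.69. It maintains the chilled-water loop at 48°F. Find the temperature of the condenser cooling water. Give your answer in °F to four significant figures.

114.0 °F

COP_R = T_C/(T_H − T_C) gives T_H − T_C = T_C/COP.
With T_C = 282.04 K, T_H = 282.04 × (1 + 1/7.69) = 318.71 K.
Converting, 318.71 K = 114.02°F.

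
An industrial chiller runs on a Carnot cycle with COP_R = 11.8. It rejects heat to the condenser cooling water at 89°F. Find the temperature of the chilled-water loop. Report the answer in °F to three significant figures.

For a Carnot refrigerator COP_R = T_C/(T_H − T_C), so T_C = COP·T_H/(1 + COP).
With T_H = 304.82 K, T_C = 11.8 × 304.82/12.80 = 281.00 K.
Converting, 281.00 K = 46.14°F.

46.1 °F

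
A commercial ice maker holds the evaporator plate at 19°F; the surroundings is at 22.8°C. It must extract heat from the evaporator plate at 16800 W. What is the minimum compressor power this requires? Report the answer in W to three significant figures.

1900 W

In absolute terms T_C = 265.93 K and T_H = 295.95 K, so ΔT = 30.02 K.
COP_Carnot = T_C/ΔT = 265.93/30.02 = 8.858.
Ẇ_min = Q̇/COP_Carnot = 16800/8.858 = 1897 W.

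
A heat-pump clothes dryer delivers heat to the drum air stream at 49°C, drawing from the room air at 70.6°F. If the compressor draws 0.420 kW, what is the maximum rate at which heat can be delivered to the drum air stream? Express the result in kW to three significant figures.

In absolute terms T_C = 294.59 K and T_H = 322.15 K, so ΔT = 27.56 K.
COP_Carnot = T_H/ΔT = 322.15/27.56 = 11.69.
Q̇_max = COP_Carnot × Ẇ = 11.69 × 0.4200 kW = 4.910 kW.

4.91 kW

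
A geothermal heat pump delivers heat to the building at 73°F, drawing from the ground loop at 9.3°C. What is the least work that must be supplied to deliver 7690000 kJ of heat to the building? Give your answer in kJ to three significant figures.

In absolute terms T_C = 282.45 K and T_H = 295.93 K, so ΔT = 13.48 K.
The reversible limit is COP_HP = T_H/ΔT = 21.96, so W_min = Q_H/COP = Q_H·ΔT/T_H.
W_min = 7690000 × 13.48/295.93 = 350200 kJ.

350000 kJ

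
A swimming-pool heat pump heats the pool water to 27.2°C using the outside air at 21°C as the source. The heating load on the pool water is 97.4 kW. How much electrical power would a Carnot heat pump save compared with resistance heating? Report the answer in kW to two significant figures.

95 kW

In absolute terms T_C = 294.15 K and T_H = 300.35 K, so ΔT = 6.200 K.
COP_Carnot = T_H/ΔT = 300.35/6.200 = 48.44.
Resistance heating needs Ẇ_res = Q̇_H = 97.40 kW; the reversible heat pump needs only Ẇ_hp = Q̇_H/COP = 2.011 kW.
Saving = 97.40 − 2.011 = 95.39 kW.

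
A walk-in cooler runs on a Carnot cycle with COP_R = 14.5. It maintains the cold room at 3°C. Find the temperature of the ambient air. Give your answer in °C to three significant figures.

COP_R = T_C/(T_H − T_C) gives T_H − T_C = T_C/COP.
With T_C = 276.15 K, T_H = 276.15 × (1 + 1/14.5) = 295.19 K.
Converting, 295.19 K = 22.04°C.

22.0 °C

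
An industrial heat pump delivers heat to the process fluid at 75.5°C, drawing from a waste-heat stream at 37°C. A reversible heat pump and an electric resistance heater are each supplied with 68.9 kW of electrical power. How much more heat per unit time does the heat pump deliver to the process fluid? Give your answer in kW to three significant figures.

In absolute terms T_C = 310.15 K and T_H = 348.65 K, so ΔT = 38.50 K.
COP_Carnot = T_H/ΔT = 348.65/38.50 = 9.056.
The heat pump delivers Q̇_H = COP × Ẇ = 623.9 kW; the resistance heater delivers Ẇ = 68.90 kW.
Extra = (COP − 1)·Ẇ = 555.0 kW.

555 kW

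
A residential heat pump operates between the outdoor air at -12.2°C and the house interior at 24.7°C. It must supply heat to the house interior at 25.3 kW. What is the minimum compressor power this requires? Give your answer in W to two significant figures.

3100 W

In absolute terms T_C = 260.95 K and T_H = 297.85 K, so ΔT = 36.90 K.
COP_Carnot = T_H/ΔT = 297.85/36.90 = 8.072.
Ẇ_min = Q̇/COP_Carnot = 25.30/8.072 = 3.134 kW = 3134 W.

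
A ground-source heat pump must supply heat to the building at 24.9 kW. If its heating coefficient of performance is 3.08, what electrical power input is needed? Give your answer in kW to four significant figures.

Ẇ = Q̇_H/COP_HP = 24.90/3.08 = 8.084 kW.

8.084 kW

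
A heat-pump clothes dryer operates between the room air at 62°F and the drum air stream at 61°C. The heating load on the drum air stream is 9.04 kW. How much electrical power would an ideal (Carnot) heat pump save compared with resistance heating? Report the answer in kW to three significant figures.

In absolute terms T_C = 289.82 K and T_H = 334.15 K, so ΔT = 44.33 K.
COP_Carnot = T_H/ΔT = 334.15/44.33 = 7.537.
Resistance heating needs Ẇ_res = Q̇_H = 9.040 kW; the reversible heat pump needs only Ẇ_hp = Q̇_H/COP = 1.199 kW.
Saving = 9.040 − 1.199 = 7.841 kW.

7.84 kW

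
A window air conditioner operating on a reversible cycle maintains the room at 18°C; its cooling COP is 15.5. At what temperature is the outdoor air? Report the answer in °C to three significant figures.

COP_R = T_C/(T_H − T_C) gives T_H − T_C = T_C/COP.
With T_C = 291.15 K, T_H = 291.15 × (1 + 1/15.5) = 309.93 K.
Converting, 309.93 K = 36.78°C.

36.8 °C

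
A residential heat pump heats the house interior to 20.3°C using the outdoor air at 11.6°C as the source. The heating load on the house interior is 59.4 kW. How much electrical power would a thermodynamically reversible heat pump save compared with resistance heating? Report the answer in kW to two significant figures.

58 kW

In absolute terms T_C = 284.75 K and T_H = 293.45 K, so ΔT = 8.700 K.
COP_Carnot = T_H/ΔT = 293.45/8.700 = 33.73.
Resistance heating needs Ẇ_res = Q̇_H = 59.40 kW; the reversible heat pump needs only Ẇ_hp = Q̇_H/COP = 1.761 kW.
Saving = 59.40 − 1.761 = 57.64 kW.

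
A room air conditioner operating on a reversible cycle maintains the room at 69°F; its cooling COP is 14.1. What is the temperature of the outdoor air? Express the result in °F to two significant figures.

110 °F

COP_R = T_C/(T_H − T_C) gives T_H − T_C = T_C/COP.
With T_C = 293.71 K, T_H = 293.71 × (1 + 1/14.1) = 314.54 K.
Converting, 314.54 K = 106.49°F.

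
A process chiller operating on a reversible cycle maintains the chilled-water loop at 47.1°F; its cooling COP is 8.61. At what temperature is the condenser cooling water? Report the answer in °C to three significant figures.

COP_R = T_C/(T_H − T_C) gives T_H − T_C = T_C/COP.
With T_C = 281.54 K, T_H = 281.54 × (1 + 1/8.61) = 314.24 K.
Converting, 314.24 K = 41.09°C.

41.1 °C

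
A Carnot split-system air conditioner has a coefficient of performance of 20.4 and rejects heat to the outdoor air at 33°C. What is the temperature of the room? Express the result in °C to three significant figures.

18.7 °C

For a Carnot refrigerator COP_R = T_C/(T_H − T_C), so T_C = COP·T_H/(1 + COP).
With T_H = 306.15 K, T_C = 20.4 × 306.15/21.40 = 291.84 K.
Converting, 291.84 K = 18.69°C.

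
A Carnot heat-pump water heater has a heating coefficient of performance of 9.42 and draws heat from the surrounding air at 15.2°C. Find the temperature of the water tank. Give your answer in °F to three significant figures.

121 °F

COP_HP = T_H/(T_H − T_C) rearranges to T_H = COP·T_C/(COP − 1).
With T_C = 288.35 K, T_H = 9.42 × 288.35/8.420 = 322.60 K.
Converting, 322.60 K = 121.00°F.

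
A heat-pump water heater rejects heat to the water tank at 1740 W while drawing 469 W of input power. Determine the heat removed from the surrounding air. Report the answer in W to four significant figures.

For a cyclic device the first law requires Q̇_H = Q̇_C + Ẇ.
Q̇_C = Q̇_H − Ẇ = 1271 W.

1271 W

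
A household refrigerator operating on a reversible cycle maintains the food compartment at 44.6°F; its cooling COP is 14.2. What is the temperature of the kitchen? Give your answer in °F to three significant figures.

COP_R = T_C/(T_H − T_C) gives T_H − T_C = T_C/COP.
With T_C = 280.15 K, T_H = 280.15 × (1 + 1/14.2) = 299.88 K.
Converting, 299.88 K = 80.11°F.

80.1 °F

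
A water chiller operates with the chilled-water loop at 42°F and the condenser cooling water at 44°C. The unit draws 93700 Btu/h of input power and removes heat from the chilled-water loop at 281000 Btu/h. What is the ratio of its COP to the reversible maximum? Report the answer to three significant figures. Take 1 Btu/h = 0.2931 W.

0.414

COP_actual = Q̇_C/Ẇ = 281000/93700 = 2.999.
In absolute terms T_C = 278.71 K and T_H = 317.15 K, so ΔT = 38.44 K.
COP_Carnot = T_C/ΔT = 278.71/38.44 = 7.250.
η_II = COP_actual/COP_Carnot = 2.999/7.250 = 0.4137.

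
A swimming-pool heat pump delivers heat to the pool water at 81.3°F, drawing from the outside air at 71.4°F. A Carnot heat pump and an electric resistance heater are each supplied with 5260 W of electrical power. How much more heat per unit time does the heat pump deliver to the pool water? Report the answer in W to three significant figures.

In absolute terms T_C = 295.04 K and T_H = 300.54 K, so ΔT = 5.500 K.
COP_Carnot = T_H/ΔT = 300.54/5.500 = 54.64.
The heat pump delivers Q̇_H = COP × Ẇ = 287400 W; the resistance heater delivers Ẇ = 5260 W.
Extra = (COP − 1)·Ẇ = 282200 W.

282000 W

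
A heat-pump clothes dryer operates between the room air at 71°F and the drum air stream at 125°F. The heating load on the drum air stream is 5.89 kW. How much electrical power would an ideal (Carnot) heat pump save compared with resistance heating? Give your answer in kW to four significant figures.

In absolute terms T_C = 294.82 K and T_H = 324.82 K, so ΔT = 30.00 K.
COP_Carnot = T_H/ΔT = 324.82/30.00 = 10.83.
Resistance heating needs Ẇ_res = Q̇_H = 5.890 kW; the reversible heat pump needs only Ẇ_hp = Q̇_H/COP = 0.5440 kW.
Saving = 5.890 − 0.5440 = 5.346 kW.

5.346 kW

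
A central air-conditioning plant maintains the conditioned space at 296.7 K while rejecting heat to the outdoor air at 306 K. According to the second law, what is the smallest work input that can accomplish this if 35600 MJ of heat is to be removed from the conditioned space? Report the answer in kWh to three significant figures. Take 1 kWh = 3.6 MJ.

310 kWh

The reservoir spacing is ΔT = 306 − 296.7 = 9.300 K.
The reversible limit is COP_R = T_C/ΔT = 31.90, so W_min = Q_C/COP = Q_C·ΔT/T_C.
W_min = 35600 × 9.300/296.70 = 1116 MJ = 310.0 kWh.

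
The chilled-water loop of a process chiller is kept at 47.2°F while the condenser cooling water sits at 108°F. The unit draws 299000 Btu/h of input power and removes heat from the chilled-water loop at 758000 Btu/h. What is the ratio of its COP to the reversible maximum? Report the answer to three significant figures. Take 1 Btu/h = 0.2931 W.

0.304

COP_actual = Q̇_C/Ẇ = 758000/299000 = 2.535.
In absolute terms T_C = 281.59 K and T_H = 315.37 K, so ΔT = 33.78 K.
COP_Carnot = T_C/ΔT = 281.59/33.78 = 8.337.
η_II = COP_actual/COP_Carnot = 2.535/8.337 = 0.3041.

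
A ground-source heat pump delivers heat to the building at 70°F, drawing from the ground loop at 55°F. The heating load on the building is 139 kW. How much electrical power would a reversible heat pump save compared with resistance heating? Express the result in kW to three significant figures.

135 kW

In absolute terms T_C = 285.93 K and T_H = 294.26 K, so ΔT = 8.333 K.
COP_Carnot = T_H/ΔT = 294.26/8.333 = 35.31.
Resistance heating needs Ẇ_res = Q̇_H = 139.0 kW; the reversible heat pump needs only Ẇ_hp = Q̇_H/COP = 3.936 kW.
Saving = 139.0 − 3.936 = 135.1 kW.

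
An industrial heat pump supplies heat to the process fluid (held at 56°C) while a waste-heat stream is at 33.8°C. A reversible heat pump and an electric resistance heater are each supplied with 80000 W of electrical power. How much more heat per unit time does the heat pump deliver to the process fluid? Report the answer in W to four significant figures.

1106000 W

In absolute terms T_C = 306.95 K and T_H = 329.15 K, so ΔT = 22.20 K.
COP_Carnot = T_H/ΔT = 329.15/22.20 = 14.83.
The heat pump delivers Q̇_H = COP × Ẇ = 1186000 W; the resistance heater delivers Ẇ = 80000 W.
Extra = (COP − 1)·Ẇ = 1106000 W.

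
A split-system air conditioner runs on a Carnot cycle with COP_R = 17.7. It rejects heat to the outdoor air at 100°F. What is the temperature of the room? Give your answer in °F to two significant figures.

70 °F

For a Carnot refrigerator COP_R = T_C/(T_H − T_C), so T_C = COP·T_H/(1 + COP).
With T_H = 310.93 K, T_C = 17.7 × 310.93/18.70 = 294.30 K.
Converting, 294.30 K = 70.07°F.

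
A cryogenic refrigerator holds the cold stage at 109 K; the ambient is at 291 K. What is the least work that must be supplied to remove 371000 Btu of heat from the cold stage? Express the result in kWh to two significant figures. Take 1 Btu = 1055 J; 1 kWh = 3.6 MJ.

180 kWh

The reservoir spacing is ΔT = 291 − 109 = 182.0 K.
The reversible limit is COP_R = T_C/ΔT = 0.5989, so W_min = Q_C/COP = Q_C·ΔT/T_C.
W_min = 371000 × 182.0/109.00 = 619500 Btu = 181.5 kWh.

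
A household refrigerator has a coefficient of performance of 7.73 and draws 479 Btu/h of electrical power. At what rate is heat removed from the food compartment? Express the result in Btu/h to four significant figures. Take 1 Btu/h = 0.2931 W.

Q̇_C = COP × Ẇ = 7.73 × 479.0 = 3703 Btu/h.

3703 Btu/h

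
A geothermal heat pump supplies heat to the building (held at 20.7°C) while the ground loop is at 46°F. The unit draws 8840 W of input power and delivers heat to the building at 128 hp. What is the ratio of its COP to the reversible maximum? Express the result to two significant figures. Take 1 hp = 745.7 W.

0.47

Converting, Q̇_H = 128.0 hp = 95450 W, so COP_actual = Q̇_H/Ẇ = 95450/8840 = 10.80.
In absolute terms T_C = 280.93 K and T_H = 293.85 K, so ΔT = 12.92 K.
COP_Carnot = T_H/ΔT = 293.85/12.92 = 22.74.
η_II = COP_actual/COP_Carnot = 10.80/22.74 = 0.4748.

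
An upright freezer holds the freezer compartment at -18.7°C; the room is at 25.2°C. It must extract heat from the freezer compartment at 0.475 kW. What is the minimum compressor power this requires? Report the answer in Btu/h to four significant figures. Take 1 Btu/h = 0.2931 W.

279.6 Btu/h

In absolute terms T_C = 254.45 K and T_H = 298.35 K, so ΔT = 43.90 K.
COP_Carnot = T_C/ΔT = 254.45/43.90 = 5.796.
Ẇ_min = Q̇/COP_Carnot = 0.4750/5.796 = 0.08195 kW = 279.6 Btu/h.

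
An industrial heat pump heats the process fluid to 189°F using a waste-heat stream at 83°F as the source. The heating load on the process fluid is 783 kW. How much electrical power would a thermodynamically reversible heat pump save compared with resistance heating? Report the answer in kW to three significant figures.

655 kW

In absolute terms T_C = 301.48 K and T_H = 360.37 K, so ΔT = 58.89 K.
COP_Carnot = T_H/ΔT = 360.37/58.89 = 6.120.
Resistance heating needs Ẇ_res = Q̇_H = 783.0 kW; the reversible heat pump needs only Ẇ_hp = Q̇_H/COP = 128.0 kW.
Saving = 783.0 − 128.0 = 655.0 kW.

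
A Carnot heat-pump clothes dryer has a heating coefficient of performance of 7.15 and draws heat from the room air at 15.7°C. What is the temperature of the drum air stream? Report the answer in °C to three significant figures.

COP_HP = T_H/(T_H − T_C) rearranges to T_H = COP·T_C/(COP − 1).
With T_C = 288.85 K, T_H = 7.15 × 288.85/6.150 = 335.82 K.
Converting, 335.82 K = 62.67°C.

62.7 °C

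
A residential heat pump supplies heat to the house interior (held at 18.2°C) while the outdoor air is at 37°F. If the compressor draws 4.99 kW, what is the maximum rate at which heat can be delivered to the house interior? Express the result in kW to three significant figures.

In absolute terms T_C = 275.93 K and T_H = 291.35 K, so ΔT = 15.42 K.
COP_Carnot = T_H/ΔT = 291.35/15.42 = 18.89.
Q̇_max = COP_Carnot × Ẇ = 18.89 × 4.990 kW = 94.27 kW.

94.3 kW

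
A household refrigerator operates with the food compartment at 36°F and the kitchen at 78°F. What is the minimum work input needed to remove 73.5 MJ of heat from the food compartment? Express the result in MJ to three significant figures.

6.23 MJ

In absolute terms T_C = 275.37 K and T_H = 298.71 K, so ΔT = 23.33 K.
The reversible limit is COP_R = T_C/ΔT = 11.80, so W_min = Q_C/COP = Q_C·ΔT/T_C.
W_min = 73.50 × 23.33/275.37 = 6.228 MJ.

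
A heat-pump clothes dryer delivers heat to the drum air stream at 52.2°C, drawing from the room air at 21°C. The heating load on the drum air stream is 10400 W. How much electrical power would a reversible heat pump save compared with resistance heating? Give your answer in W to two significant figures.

9400 W

In absolute terms T_C = 294.15 K and T_H = 325.35 K, so ΔT = 31.20 K.
COP_Carnot = T_H/ΔT = 325.35/31.20 = 10.43.
Resistance heating needs Ẇ_res = Q̇_H = 10400 W; the reversible heat pump needs only Ẇ_hp = Q̇_H/COP = 997.3 W.
Saving = 10400 − 997.3 = 9403 W.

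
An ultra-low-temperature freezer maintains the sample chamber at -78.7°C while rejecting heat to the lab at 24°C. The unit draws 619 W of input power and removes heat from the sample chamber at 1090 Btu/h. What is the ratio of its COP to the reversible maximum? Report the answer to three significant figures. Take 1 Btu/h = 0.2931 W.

0.273

Converting, Q̇_C = 1090 Btu/h = 319.5 W, so COP_actual = Q̇_C/Ẇ = 319.5/619.0 = 0.5161.
In absolute terms T_C = 194.45 K and T_H = 297.15 K, so ΔT = 102.7 K.
COP_Carnot = T_C/ΔT = 194.45/102.7 = 1.893.
η_II = COP_actual/COP_Carnot = 0.5161/1.893 = 0.2726.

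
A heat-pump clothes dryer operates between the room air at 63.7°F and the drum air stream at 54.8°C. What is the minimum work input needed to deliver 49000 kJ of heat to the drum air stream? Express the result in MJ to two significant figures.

5.6 MJ

In absolute terms T_C = 290.76 K and T_H = 327.95 K, so ΔT = 37.19 K.
The reversible limit is COP_HP = T_H/ΔT = 8.818, so W_min = Q_H/COP = Q_H·ΔT/T_H.
W_min = 49000 × 37.19/327.95 = 5557 kJ = 5.557 MJ.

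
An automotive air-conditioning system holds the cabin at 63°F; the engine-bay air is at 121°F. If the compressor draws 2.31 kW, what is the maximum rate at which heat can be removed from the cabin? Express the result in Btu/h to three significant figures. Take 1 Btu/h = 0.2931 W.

71000 Btu/h

In absolute terms T_C = 290.37 K and T_H = 322.59 K, so ΔT = 32.22 K.
COP_Carnot = T_C/ΔT = 290.37/32.22 = 9.012.
Q̇_max = COP_Carnot × Ẇ = 9.012 × 2.310 kW = 20.82 kW = 71020 Btu/h.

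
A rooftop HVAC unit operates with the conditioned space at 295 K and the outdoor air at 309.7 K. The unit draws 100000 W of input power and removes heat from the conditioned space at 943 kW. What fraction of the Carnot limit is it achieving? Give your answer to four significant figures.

0.4699

Converting, Q̇_C = 943.0 kW = 943000 W, so COP_actual = Q̇_C/Ẇ = 943000/100000 = 9.430.
The reservoir spacing is ΔT = 309.7 − 295 = 14.70 K.
COP_Carnot = T_C/ΔT = 295.00/14.70 = 20.07.
η_II = COP_actual/COP_Carnot = 9.430/20.07 = 0.4699.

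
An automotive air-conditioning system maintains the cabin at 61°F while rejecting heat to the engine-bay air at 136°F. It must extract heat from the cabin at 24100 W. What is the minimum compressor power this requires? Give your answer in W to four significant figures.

In absolute terms T_C = 289.26 K and T_H = 330.93 K, so ΔT = 41.67 K.
COP_Carnot = T_C/ΔT = 289.26/41.67 = 6.942.
Ẇ_min = Q̇/COP_Carnot = 24100/6.942 = 3471 W.

3471 W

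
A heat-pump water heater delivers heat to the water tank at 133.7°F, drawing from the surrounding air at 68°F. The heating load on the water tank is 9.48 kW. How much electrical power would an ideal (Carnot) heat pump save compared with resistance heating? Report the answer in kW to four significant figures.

8.430 kW

In absolute terms T_C = 293.15 K and T_H = 329.65 K, so ΔT = 36.50 K.
COP_Carnot = T_H/ΔT = 329.65/36.50 = 9.032.
Resistance heating needs Ẇ_res = Q̇_H = 9.480 kW; the reversible heat pump needs only Ẇ_hp = Q̇_H/COP = 1.050 kW.
Saving = 9.480 − 1.050 = 8.430 kW.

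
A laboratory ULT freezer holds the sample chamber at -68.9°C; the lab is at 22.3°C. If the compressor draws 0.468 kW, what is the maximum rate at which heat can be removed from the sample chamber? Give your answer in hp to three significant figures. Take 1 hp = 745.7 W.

1.41 hp

In absolute terms T_C = 204.25 K and T_H = 295.45 K, so ΔT = 91.20 K.
COP_Carnot = T_C/ΔT = 204.25/91.20 = 2.240.
Q̇_max = COP_Carnot × Ẇ = 2.240 × 0.4680 kW = 1.048 kW = 1.406 hp.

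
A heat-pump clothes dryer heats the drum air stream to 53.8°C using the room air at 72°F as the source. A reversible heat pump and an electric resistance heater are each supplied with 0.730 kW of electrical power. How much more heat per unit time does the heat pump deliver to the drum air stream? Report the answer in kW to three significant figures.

6.83 kW

In absolute terms T_C = 295.37 K and T_H = 326.95 K, so ΔT = 31.58 K.
COP_Carnot = T_H/ΔT = 326.95/31.58 = 10.35.
The heat pump delivers Q̇_H = COP × Ẇ = 7.558 kW; the resistance heater delivers Ẇ = 0.7300 kW.
Extra = (COP − 1)·Ẇ = 6.828 kW.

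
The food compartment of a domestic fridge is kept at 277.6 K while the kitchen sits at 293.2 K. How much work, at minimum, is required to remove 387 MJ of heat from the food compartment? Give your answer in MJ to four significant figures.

The reservoir spacing is ΔT = 293.2 − 277.6 = 15.60 K.
The reversible limit is COP_R = T_C/ΔT = 17.79, so W_min = Q_C/COP = Q_C·ΔT/T_C.
W_min = 387.0 × 15.60/277.60 = 21.75 MJ.

21.75 MJ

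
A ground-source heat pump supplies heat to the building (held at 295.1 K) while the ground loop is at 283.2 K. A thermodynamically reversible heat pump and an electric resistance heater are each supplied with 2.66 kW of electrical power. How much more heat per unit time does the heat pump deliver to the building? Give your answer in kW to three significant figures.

63.3 kW

The reservoir spacing is ΔT = 295.1 − 283.2 = 11.90 K.
COP_Carnot = T_H/ΔT = 295.10/11.90 = 24.80.
The heat pump delivers Q̇_H = COP × Ẇ = 65.96 kW; the resistance heater delivers Ẇ = 2.660 kW.
Extra = (COP − 1)·Ẇ = 63.30 kW.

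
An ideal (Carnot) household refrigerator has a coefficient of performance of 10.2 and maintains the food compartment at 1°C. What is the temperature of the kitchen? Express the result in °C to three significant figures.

COP_R = T_C/(T_H − T_C) gives T_H − T_C = T_C/COP.
With T_C = 274.15 K, T_H = 274.15 × (1 + 1/10.2) = 301.03 K.
Converting, 301.03 K = 27.88°C.

27.9 °C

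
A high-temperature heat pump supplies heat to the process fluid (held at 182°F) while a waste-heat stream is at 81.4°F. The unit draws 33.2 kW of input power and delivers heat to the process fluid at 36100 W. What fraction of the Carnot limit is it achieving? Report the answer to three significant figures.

Converting, Q̇_H = 36100 W = 36.10 kW, so COP_actual = Q̇_H/Ẇ = 36.10/33.20 = 1.087.
In absolute terms T_C = 300.59 K and T_H = 356.48 K, so ΔT = 55.89 K.
COP_Carnot = T_H/ΔT = 356.48/55.89 = 6.378.
η_II = COP_actual/COP_Carnot = 1.087/6.378 = 0.1705.

0.170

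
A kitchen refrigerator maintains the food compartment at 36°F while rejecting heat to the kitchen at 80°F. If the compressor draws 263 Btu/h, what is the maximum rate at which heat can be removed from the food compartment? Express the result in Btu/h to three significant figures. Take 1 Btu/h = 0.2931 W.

2960 Btu/h

In absolute terms T_C = 275.37 K and T_H = 299.82 K, so ΔT = 24.44 K.
COP_Carnot = T_C/ΔT = 275.37/24.44 = 11.27.
Q̇_max = COP_Carnot × Ẇ = 11.27 × 263.0 Btu/h = 2963 Btu/h.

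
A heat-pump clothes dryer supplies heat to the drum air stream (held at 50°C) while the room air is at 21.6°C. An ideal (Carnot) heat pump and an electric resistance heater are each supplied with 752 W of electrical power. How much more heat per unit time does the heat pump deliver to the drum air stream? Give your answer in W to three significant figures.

In absolute terms T_C = 294.75 K and T_H = 323.15 K, so ΔT = 28.40 K.
COP_Carnot = T_H/ΔT = 323.15/28.40 = 11.38.
The heat pump delivers Q̇_H = COP × Ẇ = 8557 W; the resistance heater delivers Ẇ = 752.0 W.
Extra = (COP − 1)·Ẇ = 7805 W.

7800 W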